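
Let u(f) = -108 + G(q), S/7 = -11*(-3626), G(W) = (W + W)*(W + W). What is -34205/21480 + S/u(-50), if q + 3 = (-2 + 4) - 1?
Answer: -300020291/98808 ≈ -3036.4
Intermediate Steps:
q = -2 (q = -3 + ((-2 + 4) - 1) = -3 + (2 - 1) = -3 + 1 = -2)
G(W) = 4*W² (G(W) = (2*W)*(2*W) = 4*W²)
S = 279202 (S = 7*(-11*(-3626)) = 7*39886 = 279202)
u(f) = -92 (u(f) = -108 + 4*(-2)² = -108 + 4*4 = -108 + 16 = -92)
-34205/21480 + S/u(-50) = -34205/21480 + 279202/(-92) = -34205*1/21480 + 279202*(-1/92) = -6841/4296 - 139601/46 = -300020291/98808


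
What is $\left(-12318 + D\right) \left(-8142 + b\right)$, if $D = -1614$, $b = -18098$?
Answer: $365575680$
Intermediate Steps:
$\left(-12318 + D\right) \left(-8142 + b\right) = \left(-12318 - 1614\right) \left(-8142 - 18098\right) = \left(-13932\right) \left(-26240\right) = 365575680$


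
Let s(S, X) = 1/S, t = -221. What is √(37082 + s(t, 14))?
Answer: 3*√201235749/221 ≈ 192.57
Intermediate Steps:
√(37082 + s(t, 14)) = √(37082 + 1/(-221)) = √(37082 - 1/221) = √(8195121/221) = 3*√201235749/221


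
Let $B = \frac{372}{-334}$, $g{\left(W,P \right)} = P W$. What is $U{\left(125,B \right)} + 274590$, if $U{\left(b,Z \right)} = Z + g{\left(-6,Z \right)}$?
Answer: $\frac{45857460}{167} \approx 2.746 \cdot 10^{5}$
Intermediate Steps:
$B = - \frac{186}{167}$ ($B = 372 \left(- \frac{1}{334}\right) = - \frac{186}{167} \approx -1.1138$)
$U{\left(b,Z \right)} = - 5 Z$ ($U{\left(b,Z \right)} = Z + Z \left(-6\right) = Z - 6 Z = - 5 Z$)
$U{\left(125,B \right)} + 274590 = \left(-5\right) \left(- \frac{186}{167}\right) + 274590 = \frac{930}{167} + 274590 = \frac{45857460}{167}$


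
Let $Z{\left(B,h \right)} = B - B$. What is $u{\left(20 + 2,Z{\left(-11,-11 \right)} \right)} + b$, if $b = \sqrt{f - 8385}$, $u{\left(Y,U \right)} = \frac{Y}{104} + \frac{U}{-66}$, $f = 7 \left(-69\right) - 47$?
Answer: $\frac{11}{52} + i \sqrt{8915} \approx 0.21154 + 94.419 i$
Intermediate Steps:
$Z{\left(B,h \right)} = 0$
$f = -530$ ($f = -483 - 47 = -530$)
$u{\left(Y,U \right)} = - \frac{U}{66} + \frac{Y}{104}$ ($u{\left(Y,U \right)} = Y \frac{1}{104} + U \left(- \frac{1}{66}\right) = \frac{Y}{104} - \frac{U}{66} = - \frac{U}{66} + \frac{Y}{104}$)
$b = i \sqrt{8915}$ ($b = \sqrt{-530 - 8385} = \sqrt{-8915} = i \sqrt{8915} \approx 94.419 i$)
$u{\left(20 + 2,Z{\left(-11,-11 \right)} \right)} + b = \left(\left(- \frac{1}{66}\right) 0 + \frac{20 + 2}{104}\right) + i \sqrt{8915} = \left(0 + \frac{1}{104} \cdot 22\right) + i \sqrt{8915} = \left(0 + \frac{11}{52}\right) + i \sqrt{8915} = \frac{11}{52} + i \sqrt{8915}$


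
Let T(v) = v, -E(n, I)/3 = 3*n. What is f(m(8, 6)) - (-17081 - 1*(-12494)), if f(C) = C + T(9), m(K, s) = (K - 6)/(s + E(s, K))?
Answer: 110303/24 ≈ 4596.0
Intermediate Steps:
E(n, I) = -9*n
m(K, s) = -(-6 + K)/(8*s) (m(K, s) = (K - 6)/(s - 9*s) = (-6 + K)/((-8*s)) = (-6 + K)*(-1/(8*s)) = -(-6 + K)/(8*s))
f(C) = 9 + C (f(C) = C + 9 = 9 + C)
f(m(8, 6)) - (-17081 - 1*(-12494)) = (9 + (1/8)*(6 - 1*8)/6) - (-17081 - 1*(-12494)) = (9 + (1/8)*(1/6)*(6 - 8)) - (-17081 + 12494) = (9 + (1/8)*(1/6)*(-2)) - 1*(-4587) = (9 - 1/24) + 4587 = 215/24 + 4587 = 110303/24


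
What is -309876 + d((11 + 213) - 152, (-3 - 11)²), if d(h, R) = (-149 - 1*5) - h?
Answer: -310102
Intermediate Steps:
d(h, R) = -154 - h (d(h, R) = (-149 - 5) - h = -154 - h)
-309876 + d((11 + 213) - 152, (-3 - 11)²) = -309876 + (-154 - ((11 + 213) - 152)) = -309876 + (-154 - (224 - 152)) = -309876 + (-154 - 1*72) = -309876 + (-154 - 72) = -309876 - 226 = -310102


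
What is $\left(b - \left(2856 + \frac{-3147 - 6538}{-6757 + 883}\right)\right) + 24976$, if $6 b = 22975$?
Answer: $\frac{25402620}{979} \approx 25948.0$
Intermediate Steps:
$b = \frac{22975}{6}$ ($b = \frac{1}{6} \cdot 22975 = \frac{22975}{6} \approx 3829.2$)
$\left(b - \left(2856 + \frac{-3147 - 6538}{-6757 + 883}\right)\right) + 24976 = \left(\frac{22975}{6} - \left(2856 + \frac{-3147 - 6538}{-6757 + 883}\right)\right) + 24976 = \left(\frac{22975}{6} - \left(2856 - \frac{9685}{-5874}\right)\right) + 24976 = \left(\frac{22975}{6} - \left(2856 - - \frac{9685}{5874}\right)\right) + 24976 = \left(\frac{22975}{6} - \frac{16785829}{5874}\right) + 24976 = \frac{951116}{979} + 24976 = \frac{25402620}{979}$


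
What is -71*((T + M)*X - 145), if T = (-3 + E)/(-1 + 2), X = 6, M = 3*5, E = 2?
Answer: 4331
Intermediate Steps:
M = 15
T = -1 (T = (-3 + 2)/(-1 + 2) = -1/1 = -1*1 = -1)
-71*((T + M)*X - 145) = -71*((-1 + 15)*6 - 145) = -71*(14*6 - 145) = -71*(84 - 145) = -71*(-61) = 4331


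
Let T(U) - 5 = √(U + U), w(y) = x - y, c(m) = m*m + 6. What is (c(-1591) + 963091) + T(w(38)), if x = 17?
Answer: 3494383 + I*√42 ≈ 3.4944e+6 + 6.4807*I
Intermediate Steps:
c(m) = 6 + m² (c(m) = m² + 6 = 6 + m²)
w(y) = 17 - y
T(U) = 5 + √2*√U (T(U) = 5 + √(U + U) = 5 + √(2*U) = 5 + √2*√U)
(c(-1591) + 963091) + T(w(38)) = ((6 + (-1591)²) + 963091) + (5 + √2*√(17 - 1*38)) = ((6 + 2531281) + 963091) + (5 + √2*√(17 - 38)) = (2531287 + 963091) + (5 + √2*√(-21)) = 3494378 + (5 + √2*(I*√21)) = 3494378 + (5 + I*√42) = 3494383 + I*√42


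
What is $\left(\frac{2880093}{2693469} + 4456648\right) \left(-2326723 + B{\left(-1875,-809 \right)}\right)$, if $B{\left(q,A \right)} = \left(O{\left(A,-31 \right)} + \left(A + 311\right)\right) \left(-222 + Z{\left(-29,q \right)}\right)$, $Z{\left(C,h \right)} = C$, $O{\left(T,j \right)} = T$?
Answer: $- \frac{7997226364432195110}{897823} \approx -8.9074 \cdot 10^{12}$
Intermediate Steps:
$B{\left(q,A \right)} = -78061 - 502 A$ ($B{\left(q,A \right)} = \left(A + \left(A + 311\right)\right) \left(-222 - 29\right) = \left(A + \left(311 + A\right)\right) \left(-251\right) = \left(311 + 2 A\right) \left(-251\right) = -78061 - 502 A$)
$\left(\frac{2880093}{2693469} + 4456648\right) \left(-2326723 + B{\left(-1875,-809 \right)}\right) = \left(\frac{2880093}{2693469} + 4456648\right) \left(-2326723 - -328057\right) = \left(2880093 \cdot \frac{1}{2693469} + 4456648\right) \left(-2326723 + \left(-78061 + 406118\right)\right) = \left(\frac{960031}{897823} + 4456648\right) \left(-2326723 + 328057\right) = \frac{4001282037335}{897823} \left(-1998666\right) = - \frac{7997226364432195110}{897823}$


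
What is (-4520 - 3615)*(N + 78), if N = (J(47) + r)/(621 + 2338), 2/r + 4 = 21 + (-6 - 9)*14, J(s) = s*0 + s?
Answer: -362445610425/571087 ≈ -6.3466e+5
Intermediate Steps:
J(s) = s (J(s) = 0 + s = s)
r = -2/193 (r = 2/(-4 + (21 + (-6 - 9)*14)) = 2/(-4 + (21 - 15*14)) = 2/(-4 + (21 - 210)) = 2/(-4 - 189) = 2/(-193) = 2*(-1/193) = -2/193 ≈ -0.010363)
N = 9069/571087 (N = (47 - 2/193)/(621 + 2338) = (9069/193)/2959 = (9069/193)*(1/2959) = 9069/571087 ≈ 0.015880)
(-4520 - 3615)*(N + 78) = (-4520 - 3615)*(9069/571087 + 78) = -8135*44553855/571087 = -362445610425/571087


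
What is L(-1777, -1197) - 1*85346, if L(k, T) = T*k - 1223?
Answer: 2040500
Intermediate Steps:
L(k, T) = -1223 + T*k
L(-1777, -1197) - 1*85346 = (-1223 - 1197*(-1777)) - 1*85346 = (-1223 + 2127069) - 85346 = 2125846 - 85346 = 2040500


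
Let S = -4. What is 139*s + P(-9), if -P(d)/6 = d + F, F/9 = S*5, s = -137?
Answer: -17909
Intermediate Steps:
F = -180 (F = 9*(-4*5) = 9*(-20) = -180)
P(d) = 1080 - 6*d (P(d) = -6*(d - 180) = -6*(-180 + d) = 1080 - 6*d)
139*s + P(-9) = 139*(-137) + (1080 - 6*(-9)) = -19043 + (1080 + 54) = -19043 + 1134 = -17909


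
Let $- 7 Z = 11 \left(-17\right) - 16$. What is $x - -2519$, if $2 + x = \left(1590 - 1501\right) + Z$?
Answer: $2635$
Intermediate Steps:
$Z = 29$ ($Z = - \frac{11 \left(-17\right) - 16}{7} = - \frac{-187 - 16}{7} = \left(- \frac{1}{7}\right) \left(-203\right) = 29$)
$x = 116$ ($x = -2 + \left(\left(1590 - 1501\right) + 29\right) = -2 + \left(89 + 29\right) = -2 + 118 = 116$)
$x - -2519 = 116 - -2519 = 116 + 2519 = 2635$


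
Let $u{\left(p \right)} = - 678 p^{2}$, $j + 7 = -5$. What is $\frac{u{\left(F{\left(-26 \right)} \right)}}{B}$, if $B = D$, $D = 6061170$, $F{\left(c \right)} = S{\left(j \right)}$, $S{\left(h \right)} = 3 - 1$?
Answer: $- \frac{452}{1010195} \approx -0.00044744$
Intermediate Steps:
$j = -12$ ($j = -7 - 5 = -12$)
$S{\left(h \right)} = 2$ ($S{\left(h \right)} = 3 - 1 = 2$)
$F{\left(c \right)} = 2$
$B = 6061170$
$\frac{u{\left(F{\left(-26 \right)} \right)}}{B} = \frac{\left(-678\right) 2^{2}}{6061170} = \left(-678\right) 4 \cdot \frac{1}{6061170} = \left(-2712\right) \frac{1}{6061170} = - \frac{452}{1010195}$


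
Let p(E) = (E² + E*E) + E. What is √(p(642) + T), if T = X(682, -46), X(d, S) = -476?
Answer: 11*√6814 ≈ 908.02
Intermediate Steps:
p(E) = E + 2*E² (p(E) = (E² + E²) + E = 2*E² + E = E + 2*E²)
T = -476
√(p(642) + T) = √(642*(1 + 2*642) - 476) = √(642*(1 + 1284) - 476) = √(642*1285 - 476) = √(824970 - 476) = √824494 = 11*√6814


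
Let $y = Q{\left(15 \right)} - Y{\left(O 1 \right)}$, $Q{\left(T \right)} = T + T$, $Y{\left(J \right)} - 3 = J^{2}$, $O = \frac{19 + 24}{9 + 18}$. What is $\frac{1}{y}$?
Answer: $\frac{729}{17834} \approx 0.040877$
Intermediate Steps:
$O = \frac{43}{27} \approx 1.5926$
$Y{\left(J \right)} = 3 + J^{2}$
$Q{\left(T \right)} = 2 T$
$y = \frac{17834}{729}$ ($y = 2 \cdot 15 - \left(3 + \left(\frac{43}{27} \cdot 1\right)^{2}\right) = 30 - \left(3 + \left(\frac{43}{27}\right)^{2}\right) = 30 - \left(3 + \frac{1849}{729}\right) = 30 - \frac{4036}{729} = \frac{17834}{729} \approx 24.464$)
$\frac{1}{y} = \frac{1}{\frac{17834}{729}} = \frac{729}{17834}$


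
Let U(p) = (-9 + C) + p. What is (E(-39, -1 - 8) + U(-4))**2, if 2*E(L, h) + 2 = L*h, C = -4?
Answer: 99225/4 ≈ 24806.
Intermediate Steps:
E(L, h) = -1 + L*h/2 (E(L, h) = -1 + (L*h)/2 = -1 + L*h/2)
U(p) = -13 + p (U(p) = (-9 - 4) + p = -13 + p)
(E(-39, -1 - 8) + U(-4))**2 = ((-1 + (1/2)*(-39)*(-1 - 8)) + (-13 - 4))**2 = ((-1 + (1/2)*(-39)*(-9)) - 17)**2 = ((-1 + 351/2) - 17)**2 = (349/2 - 17)**2 = (315/2)**2 = 99225/4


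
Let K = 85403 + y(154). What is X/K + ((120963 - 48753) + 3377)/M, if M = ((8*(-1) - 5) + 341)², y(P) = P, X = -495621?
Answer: -15617964235/3068188096 ≈ -5.0903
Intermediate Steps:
M = 107584 (M = ((-8 - 5) + 341)² = (-13 + 341)² = 328² = 107584)
K = 85557 (K = 85403 + 154 = 85557)
X/K + ((120963 - 48753) + 3377)/M = -495621/85557 + ((120963 - 48753) + 3377)/107584 = -495621*1/85557 + (72210 + 3377)*(1/107584) = -165207/28519 + 75587*(1/107584) = -165207/28519 + 75587/107584 = -15617964235/3068188096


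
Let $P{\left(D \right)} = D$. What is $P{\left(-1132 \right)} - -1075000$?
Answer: $1073868$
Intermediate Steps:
$P{\left(-1132 \right)} - -1075000 = -1132 - -1075000 = -1132 + 1075000 = 1073868$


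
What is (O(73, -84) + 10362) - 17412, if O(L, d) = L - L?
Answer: -7050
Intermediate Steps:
O(L, d) = 0
(O(73, -84) + 10362) - 17412 = (0 + 10362) - 17412 = 10362 - 17412 = -7050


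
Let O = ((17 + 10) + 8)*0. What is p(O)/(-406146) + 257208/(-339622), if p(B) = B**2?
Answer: -128604/169811 ≈ -0.75734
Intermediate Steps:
O = 0 (O = (27 + 8)*0 = 35*0 = 0)
p(O)/(-406146) + 257208/(-339622) = 0**2/(-406146) + 257208/(-339622) = 0*(-1/406146) + 257208*(-1/339622) = 0 - 128604/169811 = -128604/169811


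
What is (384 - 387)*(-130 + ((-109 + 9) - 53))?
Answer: 849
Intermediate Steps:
(384 - 387)*(-130 + ((-109 + 9) - 53)) = -3*(-130 + (-100 - 53)) = -3*(-130 - 153) = -3*(-283) = 849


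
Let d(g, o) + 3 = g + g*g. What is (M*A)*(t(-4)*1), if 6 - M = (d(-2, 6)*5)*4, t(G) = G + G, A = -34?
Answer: 7072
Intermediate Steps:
t(G) = 2*G
d(g, o) = -3 + g + g² (d(g, o) = -3 + (g + g*g) = -3 + (g + g²) = -3 + g + g²)
M = 26 (M = 6 - (-3 - 2 + (-2)²)*5*4 = 6 - (-3 - 2 + 4)*5*4 = 6 - (-1*5)*4 = 6 - (-5)*4 = 6 - 1*(-20) = 6 + 20 = 26)
(M*A)*(t(-4)*1) = (26*(-34))*((2*(-4))*1) = -(-7072) = -884*(-8) = 7072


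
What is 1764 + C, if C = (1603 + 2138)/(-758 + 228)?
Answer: 931179/530 ≈ 1756.9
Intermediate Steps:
C = -3741/530 (C = 3741/(-530) = 3741*(-1/530) = -3741/530 ≈ -7.0585)
1764 + C = 1764 - 3741/530 = 931179/530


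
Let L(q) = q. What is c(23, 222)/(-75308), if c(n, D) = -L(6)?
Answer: 3/37654 ≈ 7.9673e-5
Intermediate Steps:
c(n, D) = -6 (c(n, D) = -1*6 = -6)
c(23, 222)/(-75308) = -6/(-75308) = -6*(-1/75308) = 3/37654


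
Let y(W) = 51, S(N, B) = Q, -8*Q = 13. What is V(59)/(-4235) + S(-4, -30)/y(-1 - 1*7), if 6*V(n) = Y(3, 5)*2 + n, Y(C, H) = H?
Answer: -59747/1727880 ≈ -0.034578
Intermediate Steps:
Q = -13/8 (Q = -⅛*13 = -13/8 ≈ -1.6250)
S(N, B) = -13/8
V(n) = 5/3 + n/6 (V(n) = (5*2 + n)/6 = (10 + n)/6 = 5/3 + n/6)
V(59)/(-4235) + S(-4, -30)/y(-1 - 1*7) = (5/3 + (⅙)*59)/(-4235) - 13/8/51 = (5/3 + 59/6)*(-1/4235) - 13/8*1/51 = (23/2)*(-1/4235) - 13/408 = -23/8470 - 13/408 = -59747/1727880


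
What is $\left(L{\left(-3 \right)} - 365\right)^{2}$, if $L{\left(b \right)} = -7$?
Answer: $138384$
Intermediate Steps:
$\left(L{\left(-3 \right)} - 365\right)^{2} = \left(-7 - 365\right)^{2} = \left(-372\right)^{2} = 138384$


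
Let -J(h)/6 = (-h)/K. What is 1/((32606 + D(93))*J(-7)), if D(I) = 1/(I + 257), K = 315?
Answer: -2625/11412101 ≈ -0.00023002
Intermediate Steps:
D(I) = 1/(257 + I)
J(h) = 2*h/105 (J(h) = -6*(-h)/315 = -(-2)*h/105 = 2*h/105)
1/((32606 + D(93))*J(-7)) = 1/((32606 + 1/(257 + 93))*(((2/105)*(-7)))) = 1/((32606 + 1/350)*(-2/15)) = -15/2/(32606 + 1/350) = -15/2/(11412101/350) = (350/11412101)*(-15/2) = -2625/11412101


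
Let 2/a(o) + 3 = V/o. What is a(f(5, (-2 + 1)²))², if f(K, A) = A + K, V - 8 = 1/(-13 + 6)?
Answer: 7056/5041 ≈ 1.3997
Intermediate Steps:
V = 55/7 (V = 8 + 1/(-13 + 6) = 8 + 1/(-7) = 8 - ⅐ = 55/7 ≈ 7.8571)
a(o) = 2/(-3 + 55/(7*o))
a(f(5, (-2 + 1)²))² = (-14*((-2 + 1)² + 5)/(-55 + 21*((-2 + 1)² + 5)))² = (-14*((-1)² + 5)/(-55 + 21*((-1)² + 5)))² = (-14*(1 + 5)/(-55 + 21*(1 + 5)))² = (-14*6/(-55 + 21*6))² = (-14*6/(-55 + 126))² = (-14*6/71)² = (-14*6*1/71)² = (-84/71)² = 7056/5041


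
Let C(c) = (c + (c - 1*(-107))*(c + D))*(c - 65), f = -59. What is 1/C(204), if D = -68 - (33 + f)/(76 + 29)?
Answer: 105/621411454 ≈ 1.6897e-7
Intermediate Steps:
D = -7114/105 (D = -68 - (33 - 59)/(76 + 29) = -68 - (-26)/105 = -68 - 1*(-26/105) = -68 + 26/105 = -7114/105 ≈ -67.752)
C(c) = (-65 + c)*(c + (107 + c)*(-7114/105 + c)) (C(c) = (c + (c - 1*(-107))*(c - 7114/105))*(c - 65) = (c + (c + 107)*(-7114/105 + c))*(-65 + c) = (c + (107 + c)*(-7114/105 + c))*(-65 + c) = (-65 + c)*(c + (107 + c)*(-7114/105 + c)))
1/C(204) = 1/(9895574/21 + 204³ - 49328/5*204 - 2599/105*204²) = 1/(9895574/21 + 8489664 - 10062912/5 - 2599/105*41616) = 1/(9895574/21 + 8489664 - 10062912/5 - 36053328/35) = 1/(621411454/105) = 105/621411454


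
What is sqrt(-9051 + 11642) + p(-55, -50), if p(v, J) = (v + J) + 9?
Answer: -96 + sqrt(2591) ≈ -45.098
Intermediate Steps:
p(v, J) = 9 + J + v (p(v, J) = (J + v) + 9 = 9 + J + v)
sqrt(-9051 + 11642) + p(-55, -50) = sqrt(-9051 + 11642) + (9 - 50 - 55) = sqrt(2591) - 96 = -96 + sqrt(2591)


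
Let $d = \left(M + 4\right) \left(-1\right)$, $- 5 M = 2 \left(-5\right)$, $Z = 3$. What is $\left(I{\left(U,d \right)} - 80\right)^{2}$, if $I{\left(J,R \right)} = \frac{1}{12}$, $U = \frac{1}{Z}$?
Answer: $\frac{919681}{144} \approx 6386.7$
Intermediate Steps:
$M = 2$ ($M = - \frac{2 \left(-5\right)}{5} = \left(- \frac{1}{5}\right) \left(-10\right) = 2$)
$d = -6$ ($d = \left(2 + 4\right) \left(-1\right) = 6 \left(-1\right) = -6$)
$U = \frac{1}{3} \approx 0.33333$
$I{\left(J,R \right)} = \frac{1}{12}$
$\left(I{\left(U,d \right)} - 80\right)^{2} = \left(\frac{1}{12} - 80\right)^{2} = \left(- \frac{959}{12}\right)^{2} = \frac{919681}{144}$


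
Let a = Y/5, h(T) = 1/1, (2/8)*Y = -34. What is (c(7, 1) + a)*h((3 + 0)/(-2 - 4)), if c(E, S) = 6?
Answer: -106/5 ≈ -21.200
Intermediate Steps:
Y = -136 (Y = 4*(-34) = -136)
h(T) = 1
a = -136/5 ≈ -27.200
(c(7, 1) + a)*h((3 + 0)/(-2 - 4)) = (6 - 136/5)*1 = -106/5*1 = -106/5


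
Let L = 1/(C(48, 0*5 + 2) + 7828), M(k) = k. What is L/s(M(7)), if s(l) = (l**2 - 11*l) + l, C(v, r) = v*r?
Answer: -1/166404 ≈ -6.0095e-6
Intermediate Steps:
C(v, r) = r*v
s(l) = l**2 - 10*l
L = 1/7924 (L = 1/((0*5 + 2)*48 + 7828) = 1/((0 + 2)*48 + 7828) = 1/(2*48 + 7828) = 1/(96 + 7828) = 1/7924 ≈ 0.00012620)
L/s(M(7)) = 1/(7924*((7*(-10 + 7)))) = 1/(7924*((7*(-3)))) = (1/7924)/(-21) = (1/7924)*(-1/21) = -1/166404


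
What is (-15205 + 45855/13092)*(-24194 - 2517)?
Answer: 1771989977185/4364 ≈ 4.0605e+8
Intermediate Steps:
(-15205 + 45855/13092)*(-24194 - 2517) = (-15205 + 45855*(1/13092))*(-26711) = (-15205 + 15285/4364)*(-26711) = -66339335/4364*(-26711) = 1771989977185/4364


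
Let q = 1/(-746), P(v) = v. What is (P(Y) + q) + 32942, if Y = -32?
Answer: 24550859/746 ≈ 32910.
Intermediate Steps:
q = -1/746 ≈ -0.0013405
(P(Y) + q) + 32942 = (-32 - 1/746) + 32942 = -23873/746 + 32942 = 24550859/746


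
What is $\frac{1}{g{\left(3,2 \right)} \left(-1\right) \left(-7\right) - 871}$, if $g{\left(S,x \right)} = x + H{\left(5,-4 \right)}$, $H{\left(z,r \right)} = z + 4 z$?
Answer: $- \frac{1}{682} \approx -0.0014663$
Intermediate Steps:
$H{\left(z,r \right)} = 5 z$
$g{\left(S,x \right)} = 25 + x$ ($g{\left(S,x \right)} = x + 5 \cdot 5 = x + 25 = 25 + x$)
$\frac{1}{g{\left(3,2 \right)} \left(-1\right) \left(-7\right) - 871} = \frac{1}{\left(25 + 2\right) \left(-1\right) \left(-7\right) - 871} = \frac{1}{27 \left(-1\right) \left(-7\right) - 871} = \frac{1}{\left(-27\right) \left(-7\right) - 871} = \frac{1}{189 - 871} = \frac{1}{-682} = - \frac{1}{682}$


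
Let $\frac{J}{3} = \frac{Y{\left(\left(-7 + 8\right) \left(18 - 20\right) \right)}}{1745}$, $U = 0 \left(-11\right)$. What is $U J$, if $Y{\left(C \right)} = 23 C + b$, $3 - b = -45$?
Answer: $0$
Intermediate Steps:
$U = 0$
$b = 48$ ($b = 3 - -45 = 3 + 45 = 48$)
$Y{\left(C \right)} = 48 + 23 C$ ($Y{\left(C \right)} = 23 C + 48 = 48 + 23 C$)
$J = \frac{6}{1745}$ ($J = 3 \frac{48 + 23 \left(-7 + 8\right) \left(18 - 20\right)}{1745} = 3 \left(48 + 23 \cdot 1 \left(-2\right)\right) \frac{1}{1745} = 3 \left(48 + 23 \left(-2\right)\right) \frac{1}{1745} = 3 \left(48 - 46\right) \frac{1}{1745} = 3 \cdot 2 \cdot \frac{1}{1745} = 3 \cdot \frac{2}{1745} = \frac{6}{1745} \approx 0.0034384$)
$U J = 0 \cdot \frac{6}{1745} = 0$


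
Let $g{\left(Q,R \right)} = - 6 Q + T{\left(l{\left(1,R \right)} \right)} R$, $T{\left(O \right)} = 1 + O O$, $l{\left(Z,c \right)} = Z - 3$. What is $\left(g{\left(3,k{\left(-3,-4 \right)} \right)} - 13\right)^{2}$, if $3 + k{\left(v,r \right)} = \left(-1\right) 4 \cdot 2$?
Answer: $7396$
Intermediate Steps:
$k{\left(v,r \right)} = -11$ ($k{\left(v,r \right)} = -3 + \left(-1\right) 4 \cdot 2 = -3 - 8 = -11$)
$l{\left(Z,c \right)} = -3 + Z$
$T{\left(O \right)} = 1 + O^{2}$
$g{\left(Q,R \right)} = - 6 Q + 5 R$ ($g{\left(Q,R \right)} = - 6 Q + \left(1 + \left(-3 + 1\right)^{2}\right) R = - 6 Q + \left(1 + \left(-2\right)^{2}\right) R = - 6 Q + \left(1 + 4\right) R = - 6 Q + 5 R$)
$\left(g{\left(3,k{\left(-3,-4 \right)} \right)} - 13\right)^{2} = \left(\left(\left(-6\right) 3 + 5 \left(-11\right)\right) - 13\right)^{2} = \left(\left(-18 - 55\right) - 13\right)^{2} = \left(-73 - 13\right)^{2} = \left(-86\right)^{2} = 7396$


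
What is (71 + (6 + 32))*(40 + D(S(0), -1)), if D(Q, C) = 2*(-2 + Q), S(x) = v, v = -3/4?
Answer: 7521/2 ≈ 3760.5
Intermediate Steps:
v = -¾ (v = -3*¼ = -¾ ≈ -0.75000)
S(x) = -¾
D(Q, C) = -4 + 2*Q
(71 + (6 + 32))*(40 + D(S(0), -1)) = (71 + (6 + 32))*(40 + (-4 + 2*(-¾))) = (71 + 38)*(40 + (-4 - 3/2)) = 109*(40 - 11/2) = 109*(69/2) = 7521/2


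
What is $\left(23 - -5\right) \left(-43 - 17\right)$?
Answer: $-1680$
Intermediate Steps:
$\left(23 - -5\right) \left(-43 - 17\right) = \left(23 + 5\right) \left(-60\right) = 28 \left(-60\right) = -1680$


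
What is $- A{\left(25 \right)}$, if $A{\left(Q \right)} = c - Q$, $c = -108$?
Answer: $133$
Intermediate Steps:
$A{\left(Q \right)} = -108 - Q$
$- A{\left(25 \right)} = - (-108 - 25) = \left(-1\right) \left(-133\right) = 133$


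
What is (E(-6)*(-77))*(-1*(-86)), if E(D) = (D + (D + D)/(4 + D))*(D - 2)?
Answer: 0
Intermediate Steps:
E(D) = (-2 + D)*(D + 2*D/(4 + D)) (E(D) = (D + (2*D)/(4 + D))*(-2 + D) = (D + 2*D/(4 + D))*(-2 + D) = (-2 + D)*(D + 2*D/(4 + D)))
(E(-6)*(-77))*(-1*(-86)) = (-6*(-12 + (-6)² + 4*(-6))/(4 - 6)*(-77))*(-1*(-86)) = (-6*(-12 + 36 - 24)/(-2)*(-77))*86 = (-6*(-½)*0*(-77))*86 = (0*(-77))*86 = 0*86 = 0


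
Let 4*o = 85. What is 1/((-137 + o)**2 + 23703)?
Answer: 16/593617 ≈ 2.6953e-5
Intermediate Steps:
o = 85/4 (o = (1/4)*85 = 85/4 ≈ 21.250)
1/((-137 + o)**2 + 23703) = 1/((-137 + 85/4)**2 + 23703) = 1/((-463/4)**2 + 23703) = 1/(214369/16 + 23703) = 1/(593617/16) = 16/593617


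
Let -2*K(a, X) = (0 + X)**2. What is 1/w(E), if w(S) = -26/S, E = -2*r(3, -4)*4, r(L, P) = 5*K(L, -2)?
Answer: -40/13 ≈ -3.0769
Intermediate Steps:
K(a, X) = -X**2/2 (K(a, X) = -(0 + X)**2/2 = -X**2/2)
r(L, P) = -10 (r(L, P) = 5*(-1/2*(-2)**2) = 5*(-1/2*4) = 5*(-2) = -10)
E = 80 (E = -2*(-10)*4 = 20*4 = 80)
1/w(E) = 1/(-26/80) = 1/(-26*1/80) = 1/(-13/40) = -40/13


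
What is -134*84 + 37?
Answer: -11219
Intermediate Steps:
-134*84 + 37 = -11256 + 37 = -11219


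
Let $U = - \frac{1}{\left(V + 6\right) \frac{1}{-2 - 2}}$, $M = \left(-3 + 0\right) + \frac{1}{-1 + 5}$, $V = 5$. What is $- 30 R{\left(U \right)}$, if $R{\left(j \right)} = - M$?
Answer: $- \frac{165}{2} \approx -82.5$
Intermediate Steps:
$M = - \frac{11}{4}$ ($M = -3 + \frac{1}{4} = - \frac{11}{4} \approx -2.75$)
$U = \frac{4}{11}$ ($U = - \frac{1}{\left(5 + 6\right) \frac{1}{-2 - 2}} = - \frac{1}{11 \frac{1}{-4}} = - \frac{1}{11 \left(- \frac{1}{4}\right)} = - \frac{1}{- \frac{11}{4}} = \left(-1\right) \left(- \frac{4}{11}\right) = \frac{4}{11} \approx 0.36364$)
$R{\left(j \right)} = \frac{11}{4}$ ($R{\left(j \right)} = \left(-1\right) \left(- \frac{11}{4}\right) = \frac{11}{4}$)
$- 30 R{\left(U \right)} = \left(-30\right) \frac{11}{4} = - \frac{165}{2}$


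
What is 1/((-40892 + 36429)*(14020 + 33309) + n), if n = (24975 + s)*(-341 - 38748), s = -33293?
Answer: 1/113912975 ≈ 8.7786e-9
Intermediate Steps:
n = 325142302 (n = (24975 - 33293)*(-341 - 38748) = -8318*(-39089) = 325142302)
1/((-40892 + 36429)*(14020 + 33309) + n) = 1/((-40892 + 36429)*(14020 + 33309) + 325142302) = 1/(-4463*47329 + 325142302) = 1/(-211229327 + 325142302) = 1/113912975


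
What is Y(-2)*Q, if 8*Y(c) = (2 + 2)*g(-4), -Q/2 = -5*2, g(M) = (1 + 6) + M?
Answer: 30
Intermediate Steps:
g(M) = 7 + M
Q = 20 (Q = -(-10)*2 = -2*(-10) = 20)
Y(c) = 3/2 (Y(c) = ((2 + 2)*(7 - 4))/8 = (4*3)/8 = (⅛)*12 = 3/2)
Y(-2)*Q = (3/2)*20 = 30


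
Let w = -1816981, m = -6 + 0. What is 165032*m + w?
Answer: -2807173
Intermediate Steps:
m = -6
165032*m + w = 165032*(-6) - 1816981 = -990192 - 1816981 = -2807173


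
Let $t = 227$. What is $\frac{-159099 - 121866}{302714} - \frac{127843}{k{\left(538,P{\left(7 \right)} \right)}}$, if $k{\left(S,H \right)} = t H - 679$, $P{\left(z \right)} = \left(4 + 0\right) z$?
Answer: $- \frac{40294904207}{1718507378} \approx -23.448$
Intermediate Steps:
$P{\left(z \right)} = 4 z$
$k{\left(S,H \right)} = -679 + 227 H$ ($k{\left(S,H \right)} = 227 H - 679 = -679 + 227 H$)
$\frac{-159099 - 121866}{302714} - \frac{127843}{k{\left(538,P{\left(7 \right)} \right)}} = \frac{-159099 - 121866}{302714} - \frac{127843}{-679 + 227 \cdot 4 \cdot 7} = \left(-280965\right) \frac{1}{302714} - \frac{127843}{-679 + 227 \cdot 28} = - \frac{280965}{302714} - \frac{127843}{-679 + 6356} = - \frac{280965}{302714} - \frac{127843}{5677} = - \frac{40294904207}{1718507378}$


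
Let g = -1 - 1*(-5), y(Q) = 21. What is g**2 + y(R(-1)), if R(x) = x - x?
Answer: 37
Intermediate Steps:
R(x) = 0
g = 4 (g = -1 + 5 = 4)
g**2 + y(R(-1)) = 4**2 + 21 = 16 + 21 = 37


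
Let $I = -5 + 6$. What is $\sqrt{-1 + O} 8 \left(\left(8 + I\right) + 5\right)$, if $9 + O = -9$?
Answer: $112 i \sqrt{19} \approx 488.2 i$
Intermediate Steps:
$O = -18$ ($O = -9 - 9 = -18$)
$I = 1$
$\sqrt{-1 + O} 8 \left(\left(8 + I\right) + 5\right) = \sqrt{-1 - 18} \cdot 8 \left(\left(8 + 1\right) + 5\right) = \sqrt{-19} \cdot 8 \left(9 + 5\right) = i \sqrt{19} \cdot 8 \cdot 14 = 8 i \sqrt{19} \cdot 14 = 112 i \sqrt{19}$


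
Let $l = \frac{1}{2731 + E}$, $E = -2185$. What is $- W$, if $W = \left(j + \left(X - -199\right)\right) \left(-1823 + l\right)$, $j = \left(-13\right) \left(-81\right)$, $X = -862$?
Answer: $\frac{4976785}{7} \approx 7.1097 \cdot 10^{5}$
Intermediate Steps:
$l = \frac{1}{546}$ ($l = \frac{1}{2731 - 2185} = \frac{1}{546} \approx 0.0018315$)
$j = 1053$
$W = - \frac{4976785}{7}$ ($W = \left(1053 - 663\right) \left(-1823 + \frac{1}{546}\right) = \left(1053 + \left(-862 + 199\right)\right) \left(- \frac{995357}{546}\right) = \left(1053 - 663\right) \left(- \frac{995357}{546}\right) = 390 \left(- \frac{995357}{546}\right) = - \frac{4976785}{7} \approx -7.1097 \cdot 10^{5}$)
$- W = \left(-1\right) \left(- \frac{4976785}{7}\right) = \frac{4976785}{7}$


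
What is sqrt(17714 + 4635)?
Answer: sqrt(22349) ≈ 149.50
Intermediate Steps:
sqrt(17714 + 4635) = sqrt(22349)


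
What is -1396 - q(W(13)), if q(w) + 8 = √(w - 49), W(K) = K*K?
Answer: -1388 - 2*√30 ≈ -1399.0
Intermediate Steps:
W(K) = K²
q(w) = -8 + √(-49 + w) (q(w) = -8 + √(w - 49) = -8 + √(-49 + w))
-1396 - q(W(13)) = -1396 - (-8 + √(-49 + 13²)) = -1396 - (-8 + √(-49 + 169)) = -1396 - (-8 + √120) = -1396 - (-8 + 2*√30) = -1396 + (8 - 2*√30) = -1388 - 2*√30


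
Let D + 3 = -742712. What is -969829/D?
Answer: 969829/742715 ≈ 1.3058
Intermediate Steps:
D = -742715 (D = -3 - 742712 = -742715)
-969829/D = -969829/(-742715) = -969829*(-1/742715) = 969829/742715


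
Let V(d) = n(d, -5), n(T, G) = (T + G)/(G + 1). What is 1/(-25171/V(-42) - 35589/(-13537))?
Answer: -636239/1361286625 ≈ -0.00046738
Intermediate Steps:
n(T, G) = (G + T)/(1 + G)
V(d) = 5/4 - d/4 (V(d) = (-5 + d)/(1 - 5) = (-5 + d)/(-4) = -(-5 + d)/4 = 5/4 - d/4)
1/(-25171/V(-42) - 35589/(-13537)) = 1/(-25171/(5/4 - ¼*(-42)) - 35589/(-13537)) = 1/(-25171/(5/4 + 21/2) - 35589*(-1/13537)) = 1/(-25171/47/4 + 35589/13537) = 1/(-25171*4/47 + 35589/13537) = 1/(-100684/47 + 35589/13537) = 1/(-1361286625/636239) = -636239/1361286625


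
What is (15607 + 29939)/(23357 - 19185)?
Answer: 22773/2086 ≈ 10.917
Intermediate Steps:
(15607 + 29939)/(23357 - 19185) = 45546/4172 = 45546*(1/4172) = 22773/2086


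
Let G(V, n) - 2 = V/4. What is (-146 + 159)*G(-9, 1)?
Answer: -13/4 ≈ -3.2500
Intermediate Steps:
G(V, n) = 2 + V/4
(-146 + 159)*G(-9, 1) = (-146 + 159)*(2 + (¼)*(-9)) = 13*(2 - 9/4) = 13*(-¼) = -13/4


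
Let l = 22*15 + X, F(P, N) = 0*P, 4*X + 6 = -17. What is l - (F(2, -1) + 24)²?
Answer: -1007/4 ≈ -251.75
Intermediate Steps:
X = -23/4 (X = -3/2 + (¼)*(-17) = -3/2 - 17/4 = -23/4 ≈ -5.7500)
F(P, N) = 0
l = 1297/4 (l = 22*15 - 23/4 = 330 - 23/4 = 1297/4 ≈ 324.25)
l - (F(2, -1) + 24)² = 1297/4 - (0 + 24)² = 1297/4 - 1*24² = 1297/4 - 1*576 = 1297/4 - 576 = -1007/4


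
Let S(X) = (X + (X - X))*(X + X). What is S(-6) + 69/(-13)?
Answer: 867/13 ≈ 66.692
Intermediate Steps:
S(X) = 2*X² (S(X) = (X + 0)*(2*X) = X*(2*X) = 2*X²)
S(-6) + 69/(-13) = 2*(-6)² + 69/(-13) = 2*36 + 69*(-1/13) = 72 - 69/13 = 867/13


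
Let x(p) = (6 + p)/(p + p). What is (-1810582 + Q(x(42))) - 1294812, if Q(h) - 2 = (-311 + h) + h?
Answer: -21739913/7 ≈ -3.1057e+6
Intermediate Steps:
x(p) = (6 + p)/(2*p) (x(p) = (6 + p)/((2*p)) = (6 + p)*(1/(2*p)) = (6 + p)/(2*p))
Q(h) = -309 + 2*h (Q(h) = 2 + ((-311 + h) + h) = 2 + (-311 + 2*h) = -309 + 2*h)
(-1810582 + Q(x(42))) - 1294812 = (-1810582 + (-309 + 2*((½)*(6 + 42)/42))) - 1294812 = (-1810582 + (-309 + 2*((½)*(1/42)*48))) - 1294812 = (-1810582 + (-309 + 2*(4/7))) - 1294812 = (-1810582 + (-309 + 8/7)) - 1294812 = (-1810582 - 2155/7) - 1294812 = -12676229/7 - 1294812 = -21739913/7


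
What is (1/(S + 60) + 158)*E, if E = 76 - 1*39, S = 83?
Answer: 836015/143 ≈ 5846.3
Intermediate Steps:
E = 37 (E = 76 - 39 = 37)
(1/(S + 60) + 158)*E = (1/(83 + 60) + 158)*37 = (1/143 + 158)*37 = (22595/143)*37 = 836015/143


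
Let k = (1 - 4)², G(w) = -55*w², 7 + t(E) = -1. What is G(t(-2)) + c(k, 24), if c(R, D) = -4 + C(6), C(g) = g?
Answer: -3518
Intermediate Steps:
t(E) = -8 (t(E) = -7 - 1 = -8)
k = 9 (k = (-3)² = 9)
c(R, D) = 2 (c(R, D) = -4 + 6 = 2)
G(t(-2)) + c(k, 24) = -55*(-8)² + 2 = -55*64 + 2 = -3520 + 2 = -3518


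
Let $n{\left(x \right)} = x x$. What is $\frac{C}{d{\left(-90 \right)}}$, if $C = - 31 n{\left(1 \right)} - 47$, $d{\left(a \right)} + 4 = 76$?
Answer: $- \frac{13}{12} \approx -1.0833$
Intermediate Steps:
$d{\left(a \right)} = 72$ ($d{\left(a \right)} = -4 + 76 = 72$)
$n{\left(x \right)} = x^{2}$
$C = -78$ ($C = - 31 \cdot 1^{2} - 47 = \left(-31\right) 1 - 47 = -31 - 47 = -78$)
$\frac{C}{d{\left(-90 \right)}} = - \frac{78}{72} = \left(-78\right) \frac{1}{72} = - \frac{13}{12}$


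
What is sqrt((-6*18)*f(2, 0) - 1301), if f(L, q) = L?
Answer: I*sqrt(1517) ≈ 38.949*I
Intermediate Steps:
sqrt((-6*18)*f(2, 0) - 1301) = sqrt(-6*18*2 - 1301) = sqrt(-108*2 - 1301) = sqrt(-216 - 1301) = sqrt(-1517) = I*sqrt(1517)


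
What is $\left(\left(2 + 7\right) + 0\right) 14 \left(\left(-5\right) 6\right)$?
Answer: $-3780$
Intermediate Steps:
$\left(\left(2 + 7\right) + 0\right) 14 \left(\left(-5\right) 6\right) = \left(9 + 0\right) 14 \left(-30\right) = 9 \cdot 14 \left(-30\right) = 126 \left(-30\right) = -3780$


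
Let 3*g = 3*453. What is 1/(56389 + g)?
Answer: 1/56842 ≈ 1.7593e-5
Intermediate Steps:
g = 453 (g = (3*453)/3 = (⅓)*1359 = 453)
1/(56389 + g) = 1/(56389 + 453) = 1/56842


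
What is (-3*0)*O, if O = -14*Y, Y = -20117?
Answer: 0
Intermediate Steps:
O = 281638 (O = -14*(-20117) = 281638)
(-3*0)*O = -3*0*281638 = 0*281638 = 0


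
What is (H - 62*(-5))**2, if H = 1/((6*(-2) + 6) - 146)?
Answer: 2220200161/23104 ≈ 96096.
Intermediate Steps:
H = -1/152 (H = 1/((-12 + 6) - 146) = 1/(-6 - 146) = 1/(-152) = -1/152 ≈ -0.0065789)
(H - 62*(-5))**2 = (-1/152 - 62*(-5))**2 = (-1/152 + 310)**2 = (47119/152)**2 = 2220200161/23104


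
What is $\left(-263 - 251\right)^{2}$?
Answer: $264196$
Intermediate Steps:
$\left(-263 - 251\right)^{2} = \left(-514\right)^{2} = 264196$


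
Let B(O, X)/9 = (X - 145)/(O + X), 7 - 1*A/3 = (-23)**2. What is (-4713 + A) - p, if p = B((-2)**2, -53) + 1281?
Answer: -372222/49 ≈ -7596.4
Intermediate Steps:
A = -1566 (A = 21 - 3*(-23)**2 = 21 - 3*529 = 21 - 1587 = -1566)
B(O, X) = 9*(-145 + X)/(O + X) (B(O, X) = 9*((X - 145)/(O + X)) = 9*((-145 + X)/(O + X)) = 9*(-145 + X)/(O + X))
p = 64551/49 (p = 9*(-145 - 53)/((-2)**2 - 53) + 1281 = 9*(-198)/(4 - 53) + 1281 = 9*(-198)/(-49) + 1281 = 9*(-1/49)*(-198) + 1281 = 1782/49 + 1281 = 64551/49 ≈ 1317.4)
(-4713 + A) - p = (-4713 - 1566) - 1*64551/49 = -6279 - 64551/49 = -372222/49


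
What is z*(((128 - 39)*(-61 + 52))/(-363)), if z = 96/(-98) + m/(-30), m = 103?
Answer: -577343/59290 ≈ -9.7376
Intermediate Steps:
z = -6487/1470 (z = 96/(-98) + 103/(-30) = 96*(-1/98) + 103*(-1/30) = -48/49 - 103/30 = -6487/1470 ≈ -4.4129)
z*(((128 - 39)*(-61 + 52))/(-363)) = -6487*(128 - 39)*(-61 + 52)/(1470*(-363)) = -6487*89*(-9)*(-1)/(1470*363) = -(-1732029)*(-1)/(490*363) = -6487/1470*267/121 = -577343/59290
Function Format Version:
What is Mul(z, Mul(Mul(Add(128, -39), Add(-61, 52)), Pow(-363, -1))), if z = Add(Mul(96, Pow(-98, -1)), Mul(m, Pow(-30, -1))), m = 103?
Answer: Rational(-577343, 59290) ≈ -9.7376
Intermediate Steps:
z = Rational(-6487, 1470) (z = Add(Mul(96, Pow(-98, -1)), Mul(103, Pow(-30, -1))) = Add(Mul(96, Rational(-1, 98)), Mul(103, Rational(-1, 30))) = Add(Rational(-48, 49), Rational(-103, 30)) = Rational(-6487, 1470) ≈ -4.4129)
Mul(z, Mul(Mul(Add(128, -39), Add(-61, 52)), Pow(-363, -1))) = Mul(Rational(-6487, 1470), Mul(Mul(Add(128, -39), Add(-61, 52)), Pow(-363, -1))) = Mul(Rational(-6487, 1470), Mul(Mul(89, -9), Rational(-1, 363))) = Mul(Rational(-6487, 1470), Mul(-801, Rational(-1, 363))) = Mul(Rational(-6487, 1470), Rational(267, 121)) = Rational(-577343, 59290)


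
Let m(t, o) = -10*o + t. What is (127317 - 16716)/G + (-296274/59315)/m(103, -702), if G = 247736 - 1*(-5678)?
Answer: 46653924918309/107067603793430 ≈ 0.43574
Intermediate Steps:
m(t, o) = t - 10*o
G = 253414 (G = 247736 + 5678 = 253414)
(127317 - 16716)/G + (-296274/59315)/m(103, -702) = (127317 - 16716)/253414 + (-296274/59315)/(103 - 10*(-702)) = 110601*(1/253414) + (-296274*1/59315)/(103 + 7020) = 110601/253414 - 296274/59315/7123 = 110601/253414 - 296274/59315*1/7123 = 110601/253414 - 296274/422500745 = 46653924918309/107067603793430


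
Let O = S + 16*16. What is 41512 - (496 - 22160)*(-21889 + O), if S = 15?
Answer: -468290840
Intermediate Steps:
O = 271 (O = 15 + 16*16 = 15 + 256 = 271)
41512 - (496 - 22160)*(-21889 + O) = 41512 - (496 - 22160)*(-21889 + 271) = 41512 - (-21664)*(-21618) = 41512 - 1*468332352 = 41512 - 468332352 = -468290840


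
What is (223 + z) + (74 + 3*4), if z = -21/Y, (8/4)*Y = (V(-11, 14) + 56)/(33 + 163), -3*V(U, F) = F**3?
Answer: 14655/46 ≈ 318.59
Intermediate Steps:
V(U, F) = -F**3/3
Y = -46/21 (Y = ((-1/3*14**3 + 56)/(33 + 163))/2 = ((-1/3*2744 + 56)/196)/2 = ((-2744/3 + 56)*(1/196))/2 = (-2576/3*1/196)/2 = (1/2)*(-92/21) = -46/21 ≈ -2.1905)
z = 441/46 (z = -21/(-46/21) = -21*(-21/46) = 441/46 ≈ 9.5870)
(223 + z) + (74 + 3*4) = (223 + 441/46) + (74 + 3*4) = 10699/46 + (74 + 12) = 10699/46 + 86 = 14655/46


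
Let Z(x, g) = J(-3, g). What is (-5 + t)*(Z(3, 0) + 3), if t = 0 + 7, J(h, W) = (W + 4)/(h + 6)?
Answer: 26/3 ≈ 8.6667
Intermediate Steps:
J(h, W) = (4 + W)/(6 + h)
Z(x, g) = 4/3 + g/3 (Z(x, g) = (4 + g)/(6 - 3) = (4 + g)/3 = 4/3 + g/3)
t = 7
(-5 + t)*(Z(3, 0) + 3) = (-5 + 7)*((4/3 + (1/3)*0) + 3) = 2*((4/3 + 0) + 3) = 2*(4/3 + 3) = 2*(13/3) = 26/3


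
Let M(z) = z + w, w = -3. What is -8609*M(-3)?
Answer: 51654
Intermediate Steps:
M(z) = -3 + z (M(z) = z - 3 = -3 + z)
-8609*M(-3) = -8609*(-3 - 3) = -8609*(-6) = 51654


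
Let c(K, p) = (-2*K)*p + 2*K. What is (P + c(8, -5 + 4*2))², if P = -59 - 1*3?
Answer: 8836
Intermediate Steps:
c(K, p) = 2*K - 2*K*p (c(K, p) = -2*K*p + 2*K = 2*K - 2*K*p)
P = -62 (P = -59 - 3 = -62)
(P + c(8, -5 + 4*2))² = (-62 + 2*8*(1 - (-5 + 4*2)))² = (-62 + 2*8*(1 - (-5 + 8)))² = (-62 + 2*8*(1 - 1*3))² = (-62 + 2*8*(1 - 3))² = (-62 + 2*8*(-2))² = (-62 - 32)² = (-94)² = 8836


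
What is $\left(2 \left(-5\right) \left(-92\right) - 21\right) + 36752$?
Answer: $37651$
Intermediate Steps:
$\left(2 \left(-5\right) \left(-92\right) - 21\right) + 36752 = \left(\left(-10\right) \left(-92\right) - 21\right) + 36752 = \left(920 - 21\right) + 36752 = 899 + 36752 = 37651$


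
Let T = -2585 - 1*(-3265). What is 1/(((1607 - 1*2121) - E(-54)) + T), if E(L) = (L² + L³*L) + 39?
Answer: -1/8505845 ≈ -1.1757e-7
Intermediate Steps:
E(L) = 39 + L² + L⁴ (E(L) = (L² + L⁴) + 39 = 39 + L² + L⁴)
T = 680 (T = -2585 + 3265 = 680)
1/(((1607 - 1*2121) - E(-54)) + T) = 1/(((1607 - 1*2121) - (39 + (-54)² + (-54)⁴)) + 680) = 1/(((1607 - 2121) - (39 + 2916 + 8503056)) + 680) = 1/((-514 - 1*8506011) + 680) = 1/((-514 - 8506011) + 680) = 1/(-8506525 + 680) = 1/(-8505845) = -1/8505845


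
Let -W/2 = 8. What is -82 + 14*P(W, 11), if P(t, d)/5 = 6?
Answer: 338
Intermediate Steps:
W = -16 (W = -2*8 = -16)
P(t, d) = 30 (P(t, d) = 5*6 = 30)
-82 + 14*P(W, 11) = -82 + 14*30 = -82 + 420 = 338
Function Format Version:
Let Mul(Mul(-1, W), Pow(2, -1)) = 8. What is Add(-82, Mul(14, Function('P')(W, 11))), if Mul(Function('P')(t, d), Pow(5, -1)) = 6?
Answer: 338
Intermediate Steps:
W = -16 (W = Mul(-2, 8) = -16)
Function('P')(t, d) = 30 (Function('P')(t, d) = Mul(5, 6) = 30)
Add(-82, Mul(14, Function('P')(W, 11))) = Add(-82, Mul(14, 30)) = Add(-82, 420) = 338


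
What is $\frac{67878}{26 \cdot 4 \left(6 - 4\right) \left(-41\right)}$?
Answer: $- \frac{33939}{4264} \approx -7.9594$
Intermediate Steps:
$\frac{67878}{26 \cdot 4 \left(6 - 4\right) \left(-41\right)} = \frac{67878}{26 \cdot 4 \cdot 2 \left(-41\right)} = \frac{67878}{26 \cdot 8 \left(-41\right)} = \frac{67878}{208 \left(-41\right)} = \frac{67878}{-8528} = 67878 \left(- \frac{1}{8528}\right) = - \frac{33939}{4264}$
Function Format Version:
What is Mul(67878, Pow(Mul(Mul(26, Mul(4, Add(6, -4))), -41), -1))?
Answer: Rational(-33939, 4264) ≈ -7.9594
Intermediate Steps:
Mul(67878, Pow(Mul(Mul(26, Mul(4, Add(6, -4))), -41), -1)) = Mul(67878, Pow(Mul(Mul(26, Mul(4, 2)), -41), -1)) = Mul(67878, Pow(Mul(Mul(26, 8), -41), -1)) = Mul(67878, Pow(Mul(208, -41), -1)) = Mul(67878, Pow(-8528, -1)) = Mul(67878, Rational(-1, 8528)) = Rational(-33939, 4264)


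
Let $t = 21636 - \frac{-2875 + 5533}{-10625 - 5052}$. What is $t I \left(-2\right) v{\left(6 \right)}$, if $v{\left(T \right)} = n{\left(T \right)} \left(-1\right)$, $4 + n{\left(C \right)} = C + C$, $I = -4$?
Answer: $- \frac{21708174720}{15677} \approx -1.3847 \cdot 10^{6}$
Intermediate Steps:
$n{\left(C \right)} = -4 + 2 C$ ($n{\left(C \right)} = -4 + \left(C + C\right) = -4 + 2 C$)
$v{\left(T \right)} = 4 - 2 T$ ($v{\left(T \right)} = \left(-4 + 2 T\right) \left(-1\right) = 4 - 2 T$)
$t = \frac{339190230}{15677}$ ($t = 21636 - \frac{2658}{-15677} = 21636 - 2658 \left(- \frac{1}{15677}\right) = 21636 - - \frac{2658}{15677} = 21636 + \frac{2658}{15677} = \frac{339190230}{15677} \approx 21636.0$)
$t I \left(-2\right) v{\left(6 \right)} = \frac{339190230 \left(-4\right) \left(-2\right) \left(4 - 12\right)}{15677} = \frac{339190230 \cdot 8 \left(4 - 12\right)}{15677} = \frac{339190230 \cdot 8 \left(-8\right)}{15677} = \frac{339190230}{15677} \left(-64\right) = - \frac{21708174720}{15677}$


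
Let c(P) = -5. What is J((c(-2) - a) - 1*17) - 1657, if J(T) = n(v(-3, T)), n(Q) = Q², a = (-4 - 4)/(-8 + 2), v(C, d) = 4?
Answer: -1641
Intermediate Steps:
a = 4/3 (a = -8/(-6) = -8*(-⅙) = 4/3 ≈ 1.3333)
J(T) = 16 (J(T) = 4² = 16)
J((c(-2) - a) - 1*17) - 1657 = 16 - 1657 = -1641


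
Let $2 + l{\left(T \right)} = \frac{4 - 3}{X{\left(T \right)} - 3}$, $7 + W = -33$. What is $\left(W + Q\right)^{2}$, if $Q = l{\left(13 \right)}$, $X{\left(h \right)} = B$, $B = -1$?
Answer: $\frac{28561}{16} \approx 1785.1$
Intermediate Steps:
$X{\left(h \right)} = -1$
$W = -40$ ($W = -7 - 33 = -40$)
$l{\left(T \right)} = - \frac{9}{4}$ ($l{\left(T \right)} = -2 + \frac{4 - 3}{-1 - 3} = -2 + 1 \frac{1}{-4} = -2 + 1 \left(- \frac{1}{4}\right) = -2 - \frac{1}{4} = - \frac{9}{4}$)
$Q = - \frac{9}{4} \approx -2.25$
$\left(W + Q\right)^{2} = \left(-40 - \frac{9}{4}\right)^{2} = \left(- \frac{169}{4}\right)^{2} = \frac{28561}{16}$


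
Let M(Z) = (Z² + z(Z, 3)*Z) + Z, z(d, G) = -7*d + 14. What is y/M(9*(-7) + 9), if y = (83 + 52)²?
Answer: -225/226 ≈ -0.99557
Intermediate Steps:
z(d, G) = 14 - 7*d
M(Z) = Z + Z² + Z*(14 - 7*Z) (M(Z) = (Z² + (14 - 7*Z)*Z) + Z = (Z² + Z*(14 - 7*Z)) + Z = Z + Z² + Z*(14 - 7*Z))
y = 18225 (y = 135² = 18225)
y/M(9*(-7) + 9) = 18225/((3*(9*(-7) + 9)*(5 - 2*(9*(-7) + 9)))) = 18225/((3*(-63 + 9)*(5 - 2*(-63 + 9)))) = 18225/((3*(-54)*(5 - 2*(-54)))) = 18225/((3*(-54)*(5 + 108))) = 18225/((3*(-54)*113)) = 18225/(-18306) = 18225*(-1/18306) = -225/226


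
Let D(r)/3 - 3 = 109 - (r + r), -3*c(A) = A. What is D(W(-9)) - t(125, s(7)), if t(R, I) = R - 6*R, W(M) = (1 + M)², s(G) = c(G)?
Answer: 577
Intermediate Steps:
c(A) = -A/3
s(G) = -G/3
D(r) = 336 - 6*r (D(r) = 9 + 3*(109 - (r + r)) = 9 + 3*(109 - 2*r) = 9 + (327 - 6*r) = 336 - 6*r)
t(R, I) = -5*R
D(W(-9)) - t(125, s(7)) = (336 - 6*(1 - 9)²) - (-5)*125 = (336 - 6*(-8)²) - 1*(-625) = (336 - 6*64) + 625 = (336 - 384) + 625 = -48 + 625 = 577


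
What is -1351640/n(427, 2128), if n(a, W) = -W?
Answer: 168955/266 ≈ 635.17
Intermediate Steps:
-1351640/n(427, 2128) = -1351640/((-1*2128)) = -1351640/(-2128) = -1351640*(-1/2128) = 168955/266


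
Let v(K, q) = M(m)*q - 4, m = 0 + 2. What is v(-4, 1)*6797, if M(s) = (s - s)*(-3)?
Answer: -27188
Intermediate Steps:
m = 2
M(s) = 0 (M(s) = 0*(-3) = 0)
v(K, q) = -4 (v(K, q) = 0*q - 4 = 0 - 4 = -4)
v(-4, 1)*6797 = -4*6797 = -27188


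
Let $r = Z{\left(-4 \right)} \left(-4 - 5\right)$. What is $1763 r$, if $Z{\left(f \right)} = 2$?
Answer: $-31734$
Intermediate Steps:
$r = -18$ ($r = 2 \left(-4 - 5\right) = 2 \left(-9\right) = -18$)
$1763 r = 1763 \left(-18\right) = -31734$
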